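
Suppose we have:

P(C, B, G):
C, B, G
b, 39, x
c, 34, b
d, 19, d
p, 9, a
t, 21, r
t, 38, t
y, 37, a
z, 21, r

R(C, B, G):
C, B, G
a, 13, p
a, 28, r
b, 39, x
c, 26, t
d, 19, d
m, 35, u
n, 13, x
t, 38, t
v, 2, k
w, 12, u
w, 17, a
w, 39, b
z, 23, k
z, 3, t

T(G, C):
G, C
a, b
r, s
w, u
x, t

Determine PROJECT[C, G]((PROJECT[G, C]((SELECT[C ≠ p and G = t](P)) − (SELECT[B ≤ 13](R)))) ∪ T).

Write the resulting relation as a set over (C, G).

{(b, a), (s, r), (t, t), (t, x), (u, w)}

σ[C ≠ p and G = t]: keep tuples satisfying C ≠ p and G = t → {(t, 38, t)}
σ[B ≤ 13]: keep tuples satisfying B ≤ 13 → {(a, 13, p), (n, 13, x), (v, 2, k), (w, 12, u), (z, 3, t)}
Difference: {(t, 38, t)} with {(a, 13, p), (n, 13, x), (v, 2, k), (w, 12, u), (z, 3, t)} → {(t, 38, t)}
Keep only column(s) G, C: {(t, t)}
Union: {(t, t)} with {(a, b), (r, s), (w, u), (x, t)} → {(a, b), (r, s), (t, t), (w, u), (x, t)}
Keep only column(s) C, G: {(b, a), (s, r), (t, t), (t, x), (u, w)}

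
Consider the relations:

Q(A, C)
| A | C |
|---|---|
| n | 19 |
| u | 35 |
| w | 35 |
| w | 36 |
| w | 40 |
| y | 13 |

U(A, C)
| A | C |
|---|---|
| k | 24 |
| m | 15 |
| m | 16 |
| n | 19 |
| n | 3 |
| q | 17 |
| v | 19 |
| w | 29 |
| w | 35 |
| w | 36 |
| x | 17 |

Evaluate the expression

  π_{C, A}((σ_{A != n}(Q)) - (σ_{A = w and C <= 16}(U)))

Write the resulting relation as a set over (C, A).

{(13, y), (35, u), (35, w), (36, w), (40, w)}

σ[A != n]: keep tuples satisfying A != n → {(u, 35), (w, 35), (w, 36), (w, 40), (y, 13)}
σ[A = w and C <= 16]: keep tuples satisfying A = w and C <= 16 → {}
Set difference of the two operands is {(u, 35), (w, 35), (w, 36), (w, 40), (y, 13)}.
Projecting to C, A: {(13, y), (35, u), (35, w), (36, w), (40, w)}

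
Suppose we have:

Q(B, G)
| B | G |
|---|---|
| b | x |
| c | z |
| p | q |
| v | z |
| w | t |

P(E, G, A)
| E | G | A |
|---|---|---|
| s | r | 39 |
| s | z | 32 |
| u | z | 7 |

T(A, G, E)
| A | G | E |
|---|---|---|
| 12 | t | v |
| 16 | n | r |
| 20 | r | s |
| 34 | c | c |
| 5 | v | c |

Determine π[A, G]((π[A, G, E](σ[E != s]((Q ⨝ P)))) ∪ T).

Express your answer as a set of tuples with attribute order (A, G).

Joining Q and P on G yields {(c, z, s, 32), (c, z, u, 7), (v, z, s, 32), (v, z, u, 7)}.
Filtering on E != s leaves {(c, z, u, 7), (v, z, u, 7)}.
Projecting to A, G, E (1 duplicate(s) eliminated): {(7, z, u)}
Set union of the two operands is {(12, t, v), (16, n, r), (20, r, s), (34, c, c), (5, v, c), (7, z, u)}.
Projecting to A, G: {(12, t), (16, n), (20, r), (34, c), (5, v), (7, z)}

{(12, t), (16, n), (20, r), (34, c), (5, v), (7, z)}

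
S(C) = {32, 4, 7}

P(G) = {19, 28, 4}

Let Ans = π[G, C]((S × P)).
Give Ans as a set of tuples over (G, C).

S × P: Cartesian product, 3·3 = 9 tuples over (C, G).
π[G, C]: project onto (G, C) → {(19, 32), (19, 4), (19, 7), (28, 32), (28, 4), (28, 7), (4, 32), (4, 4), (4, 7)}

{(19, 32), (19, 4), (19, 7), (28, 32), (28, 4), (28, 7), (4, 32), (4, 4), (4, 7)}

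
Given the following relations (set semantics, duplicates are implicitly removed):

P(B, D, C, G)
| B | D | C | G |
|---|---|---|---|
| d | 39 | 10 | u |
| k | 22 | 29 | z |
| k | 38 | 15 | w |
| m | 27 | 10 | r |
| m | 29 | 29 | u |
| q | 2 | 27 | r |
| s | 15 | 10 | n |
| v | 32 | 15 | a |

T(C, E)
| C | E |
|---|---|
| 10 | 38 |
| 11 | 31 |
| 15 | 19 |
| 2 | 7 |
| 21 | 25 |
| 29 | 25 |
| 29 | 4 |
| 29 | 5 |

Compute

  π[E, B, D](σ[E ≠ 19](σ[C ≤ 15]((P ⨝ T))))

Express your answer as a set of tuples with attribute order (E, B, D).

P ⋈ T (natural join on C): {(d, 39, 10, u, 38), (k, 22, 29, z, 25), (k, 22, 29, z, 4), (k, 22, 29, z, 5), (k, 38, 15, w, 19), (m, 27, 10, r, 38), (m, 29, 29, u, 25), (m, 29, 29, u, 4), (m, 29, 29, u, 5), (s, 15, 10, n, 38), (v, 32, 15, a, 19)}
Apply σ_{C ≤ 15}; surviving tuples: {(d, 39, 10, u, 38), (k, 38, 15, w, 19), (m, 27, 10, r, 38), (s, 15, 10, n, 38), (v, 32, 15, a, 19)}
Apply σ_{E ≠ 19}; surviving tuples: {(d, 39, 10, u, 38), (m, 27, 10, r, 38), (s, 15, 10, n, 38)}
π[E, B, D]: project onto (E, B, D) → {(38, d, 39), (38, m, 27), (38, s, 15)}

{(38, d, 39), (38, m, 27), (38, s, 15)}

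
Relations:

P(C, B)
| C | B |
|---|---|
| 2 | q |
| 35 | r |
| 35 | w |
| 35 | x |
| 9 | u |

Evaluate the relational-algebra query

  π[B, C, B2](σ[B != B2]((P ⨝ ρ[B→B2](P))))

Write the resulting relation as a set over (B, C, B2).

{(r, 35, w), (r, 35, x), (w, 35, r), (w, 35, x), (x, 35, r), (x, 35, w)}

ρ[B→B2]: schema becomes (C, B2); tuples unchanged.
P ⋈ ρ[B→B2](P) (natural join on C): {(2, q, q), (35, r, r), (35, r, w), (35, r, x), (35, w, r), (35, w, w), (35, w, x), (35, x, r), (35, x, w), (35, x, x), (9, u, u)}
σ[B != B2]: keep tuples satisfying B != B2 → {(35, r, w), (35, r, x), (35, w, r), (35, w, x), (35, x, r), (35, x, w)}
π[B, C, B2]: project onto (B, C, B2) → {(r, 35, w), (r, 35, x), (w, 35, r), (w, 35, x), (x, 35, r), (x, 35, w)}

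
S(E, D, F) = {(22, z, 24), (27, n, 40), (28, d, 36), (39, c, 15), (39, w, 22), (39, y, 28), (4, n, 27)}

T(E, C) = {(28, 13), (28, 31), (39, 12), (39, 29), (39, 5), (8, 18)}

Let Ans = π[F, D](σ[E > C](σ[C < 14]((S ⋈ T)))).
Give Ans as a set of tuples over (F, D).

Joining S and T on E yields {(28, d, 36, 13), (28, d, 36, 31), (39, c, 15, 12), (39, c, 15, 29), (39, c, 15, 5), (39, w, 22, 12), (39, w, 22, 29), (39, w, 22, 5), (39, y, 28, 12), (39, y, 28, 29), (39, y, 28, 5)}.
Apply σ_{C < 14}; surviving tuples: {(28, d, 36, 13), (39, c, 15, 12), (39, c, 15, 5), (39, w, 22, 12), (39, w, 22, 5), (39, y, 28, 12), (39, y, 28, 5)}
Apply σ_{E > C}; surviving tuples: {(28, d, 36, 13), (39, c, 15, 12), (39, c, 15, 5), (39, w, 22, 12), (39, w, 22, 5), (39, y, 28, 12), (39, y, 28, 5)}
π[F, D]: project onto (F, D) (3 duplicate(s) eliminated) → {(15, c), (22, w), (28, y), (36, d)}

{(15, c), (22, w), (28, y), (36, d)}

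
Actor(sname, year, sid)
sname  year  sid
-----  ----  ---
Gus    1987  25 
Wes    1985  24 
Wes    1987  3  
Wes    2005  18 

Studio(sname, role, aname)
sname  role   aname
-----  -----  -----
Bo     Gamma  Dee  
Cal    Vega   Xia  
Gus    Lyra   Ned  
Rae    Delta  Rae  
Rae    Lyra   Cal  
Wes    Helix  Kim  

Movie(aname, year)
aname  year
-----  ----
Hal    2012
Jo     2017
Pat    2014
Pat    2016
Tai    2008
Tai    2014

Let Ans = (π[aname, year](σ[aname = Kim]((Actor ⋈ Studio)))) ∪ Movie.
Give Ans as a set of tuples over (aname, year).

{(Hal, 2012), (Jo, 2017), (Kim, 1985), (Kim, 1987), (Kim, 2005), (Pat, 2014), (Pat, 2016), (Tai, 2008), (Tai, 2014)}

Actor ⋈ Studio (natural join on sname): {(Gus, 1987, 25, Lyra, Ned), (Wes, 1985, 24, Helix, Kim), (Wes, 1987, 3, Helix, Kim), (Wes, 2005, 18, Helix, Kim)}
Filtering on aname = Kim leaves {(Wes, 1985, 24, Helix, Kim), (Wes, 1987, 3, Helix, Kim), (Wes, 2005, 18, Helix, Kim)}.
Projecting to aname, year: {(Kim, 1985), (Kim, 1987), (Kim, 2005)}
Union: {(Kim, 1985), (Kim, 1987), (Kim, 2005)} with {(Hal, 2012), (Jo, 2017), (Pat, 2014), (Pat, 2016), (Tai, 2008), (Tai, 2014)} → {(Hal, 2012), (Jo, 2017), (Kim, 1985), (Kim, 1987), (Kim, 2005), (Pat, 2014), (Pat, 2016), (Tai, 2008), (Tai, 2014)}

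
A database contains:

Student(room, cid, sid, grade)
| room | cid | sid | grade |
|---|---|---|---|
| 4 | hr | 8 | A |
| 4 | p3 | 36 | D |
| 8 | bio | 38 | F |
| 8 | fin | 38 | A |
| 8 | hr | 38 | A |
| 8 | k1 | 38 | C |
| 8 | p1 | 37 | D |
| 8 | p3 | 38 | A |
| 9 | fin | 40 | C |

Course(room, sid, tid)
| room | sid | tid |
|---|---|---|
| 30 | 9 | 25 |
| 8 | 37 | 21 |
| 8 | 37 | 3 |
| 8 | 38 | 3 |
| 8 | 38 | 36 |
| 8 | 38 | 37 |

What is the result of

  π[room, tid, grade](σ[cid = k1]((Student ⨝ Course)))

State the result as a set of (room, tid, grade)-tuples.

Student ⋈ Course (natural join on room, sid): {(8, bio, 38, F, 3), (8, bio, 38, F, 36), (8, bio, 38, F, 37), (8, fin, 38, A, 3), (8, fin, 38, A, 36), (8, fin, 38, A, 37), (8, hr, 38, A, 3), (8, hr, 38, A, 36), (8, hr, 38, A, 37), (8, k1, 38, C, 3), (8, k1, 38, C, 36), (8, k1, 38, C, 37), (8, p1, 37, D, 21), (8, p1, 37, D, 3), (8, p3, 38, A, 3), (8, p3, 38, A, 36), (8, p3, 38, A, 37)}
σ[cid = k1]: keep tuples satisfying cid = k1 → {(8, k1, 38, C, 3), (8, k1, 38, C, 36), (8, k1, 38, C, 37)}
π_{room, tid, grade} gives {(8, 3, C), (8, 36, C), (8, 37, C)}.

{(8, 3, C), (8, 36, C), (8, 37, C)}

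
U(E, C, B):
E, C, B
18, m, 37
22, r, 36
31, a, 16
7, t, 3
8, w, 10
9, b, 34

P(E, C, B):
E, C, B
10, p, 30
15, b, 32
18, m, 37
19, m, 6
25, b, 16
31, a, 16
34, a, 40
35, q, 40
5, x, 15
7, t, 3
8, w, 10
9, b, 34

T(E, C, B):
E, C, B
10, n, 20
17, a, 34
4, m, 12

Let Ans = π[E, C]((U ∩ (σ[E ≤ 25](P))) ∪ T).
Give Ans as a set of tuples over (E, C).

{(10, n), (17, a), (18, m), (4, m), (7, t), (8, w), (9, b)}

σ[E ≤ 25]: keep tuples satisfying E ≤ 25 → {(10, p, 30), (15, b, 32), (18, m, 37), (19, m, 6), (25, b, 16), (5, x, 15), (7, t, 3), (8, w, 10), (9, b, 34)}
Set intersection of the two operands is {(18, m, 37), (7, t, 3), (8, w, 10), (9, b, 34)}.
Set union of the two operands is {(10, n, 20), (17, a, 34), (18, m, 37), (4, m, 12), (7, t, 3), (8, w, 10), (9, b, 34)}.
π_{E, C} gives {(10, n), (17, a), (18, m), (4, m), (7, t), (8, w), (9, b)}.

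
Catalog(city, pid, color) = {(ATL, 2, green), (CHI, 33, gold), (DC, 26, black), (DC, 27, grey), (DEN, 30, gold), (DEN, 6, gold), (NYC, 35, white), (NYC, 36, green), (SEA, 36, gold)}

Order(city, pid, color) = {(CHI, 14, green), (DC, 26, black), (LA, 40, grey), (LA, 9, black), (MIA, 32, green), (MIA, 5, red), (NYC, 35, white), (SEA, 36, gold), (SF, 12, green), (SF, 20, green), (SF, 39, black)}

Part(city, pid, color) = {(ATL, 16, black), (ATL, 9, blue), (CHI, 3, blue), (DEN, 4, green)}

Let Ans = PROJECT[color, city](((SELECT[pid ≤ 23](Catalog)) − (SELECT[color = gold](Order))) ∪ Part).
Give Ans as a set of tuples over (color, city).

{(black, ATL), (blue, ATL), (blue, CHI), (gold, DEN), (green, ATL), (green, DEN)}

Filtering on pid ≤ 23 leaves {(ATL, 2, green), (DEN, 6, gold)}.
Filtering on color = gold leaves {(SEA, 36, gold)}.
Set difference of the two operands is {(ATL, 2, green), (DEN, 6, gold)}.
Set union of the two operands is {(ATL, 16, black), (ATL, 2, green), (ATL, 9, blue), (CHI, 3, blue), (DEN, 4, green), (DEN, 6, gold)}.
π_{color, city} gives {(black, ATL), (blue, ATL), (blue, CHI), (gold, DEN), (green, ATL), (green, DEN)}.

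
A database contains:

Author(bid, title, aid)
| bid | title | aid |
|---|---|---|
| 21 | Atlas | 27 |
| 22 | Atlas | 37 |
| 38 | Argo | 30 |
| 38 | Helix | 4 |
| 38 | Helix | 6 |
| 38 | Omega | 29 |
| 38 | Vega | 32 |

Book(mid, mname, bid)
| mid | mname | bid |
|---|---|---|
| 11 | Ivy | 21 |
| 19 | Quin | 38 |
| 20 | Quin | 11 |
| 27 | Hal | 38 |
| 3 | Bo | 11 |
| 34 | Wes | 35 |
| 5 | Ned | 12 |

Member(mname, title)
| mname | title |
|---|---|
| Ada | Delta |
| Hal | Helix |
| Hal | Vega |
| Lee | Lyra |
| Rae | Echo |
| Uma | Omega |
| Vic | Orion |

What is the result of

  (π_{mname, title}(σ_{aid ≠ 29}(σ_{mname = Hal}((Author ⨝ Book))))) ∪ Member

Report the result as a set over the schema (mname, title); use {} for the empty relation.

{(Ada, Delta), (Hal, Argo), (Hal, Helix), (Hal, Vega), (Lee, Lyra), (Rae, Echo), (Uma, Omega), (Vic, Orion)}

Joining Author and Book on bid yields {(21, Atlas, 27, 11, Ivy), (38, Argo, 30, 19, Quin), (38, Argo, 30, 27, Hal), (38, Helix, 4, 19, Quin), (38, Helix, 4, 27, Hal), (38, Helix, 6, 19, Quin), (38, Helix, 6, 27, Hal), (38, Omega, 29, 19, Quin), (38, Omega, 29, 27, Hal), (38, Vega, 32, 19, Quin), (38, Vega, 32, 27, Hal)}.
σ[mname = Hal]: keep tuples satisfying mname = Hal → {(38, Argo, 30, 27, Hal), (38, Helix, 4, 27, Hal), (38, Helix, 6, 27, Hal), (38, Omega, 29, 27, Hal), (38, Vega, 32, 27, Hal)}
σ[aid ≠ 29]: keep tuples satisfying aid ≠ 29 → {(38, Argo, 30, 27, Hal), (38, Helix, 4, 27, Hal), (38, Helix, 6, 27, Hal), (38, Vega, 32, 27, Hal)}
Keep only column(s) mname, title (1 duplicate(s) eliminated): {(Hal, Argo), (Hal, Helix), (Hal, Vega)}
Set union of the two operands is {(Ada, Delta), (Hal, Argo), (Hal, Helix), (Hal, Vega), (Lee, Lyra), (Rae, Echo), (Uma, Omega), (Vic, Orion)}.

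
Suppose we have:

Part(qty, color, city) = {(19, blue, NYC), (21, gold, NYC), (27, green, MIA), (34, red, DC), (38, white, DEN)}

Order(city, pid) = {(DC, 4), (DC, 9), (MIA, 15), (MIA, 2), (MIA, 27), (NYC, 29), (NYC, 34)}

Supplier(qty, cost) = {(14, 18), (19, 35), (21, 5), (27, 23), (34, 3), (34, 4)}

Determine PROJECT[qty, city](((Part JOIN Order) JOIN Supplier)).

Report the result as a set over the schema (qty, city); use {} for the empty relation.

{(19, NYC), (21, NYC), (27, MIA), (34, DC)}

Joining Part and Order on city yields {(19, blue, NYC, 29), (19, blue, NYC, 34), (21, gold, NYC, 29), (21, gold, NYC, 34), (27, green, MIA, 15), (27, green, MIA, 2), (27, green, MIA, 27), (34, red, DC, 4), (34, red, DC, 9)}.
Joining (Part JOIN Order) and Supplier on qty yields {(19, blue, NYC, 29, 35), (19, blue, NYC, 34, 35), (21, gold, NYC, 29, 5), (21, gold, NYC, 34, 5), (27, green, MIA, 15, 23), (27, green, MIA, 2, 23), (27, green, MIA, 27, 23), (34, red, DC, 4, 3), (34, red, DC, 4, 4), (34, red, DC, 9, 3), (34, red, DC, 9, 4)}.
π[qty, city]: project onto (qty, city) (7 duplicate(s) eliminated) → {(19, NYC), (21, NYC), (27, MIA), (34, DC)}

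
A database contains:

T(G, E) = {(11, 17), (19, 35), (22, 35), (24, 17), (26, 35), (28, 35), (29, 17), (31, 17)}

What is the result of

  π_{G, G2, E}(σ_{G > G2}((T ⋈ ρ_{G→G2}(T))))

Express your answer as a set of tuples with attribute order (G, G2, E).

{(22, 19, 35), (24, 11, 17), (26, 19, 35), (26, 22, 35), (28, 19, 35), (28, 22, 35), (28, 26, 35), (29, 11, 17), (29, 24, 17), (31, 11, 17), (31, 24, 17), (31, 29, 17)}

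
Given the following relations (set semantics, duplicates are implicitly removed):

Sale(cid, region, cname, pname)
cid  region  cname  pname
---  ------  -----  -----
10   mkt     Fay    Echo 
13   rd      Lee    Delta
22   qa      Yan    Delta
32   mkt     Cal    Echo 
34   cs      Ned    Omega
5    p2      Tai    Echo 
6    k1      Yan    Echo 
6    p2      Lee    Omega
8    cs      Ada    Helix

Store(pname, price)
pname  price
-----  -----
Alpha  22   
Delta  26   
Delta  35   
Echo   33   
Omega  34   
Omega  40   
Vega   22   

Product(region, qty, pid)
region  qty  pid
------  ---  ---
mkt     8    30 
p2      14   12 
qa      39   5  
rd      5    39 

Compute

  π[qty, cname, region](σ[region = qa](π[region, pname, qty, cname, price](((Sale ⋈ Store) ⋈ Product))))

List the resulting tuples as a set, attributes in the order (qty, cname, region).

{(39, Yan, qa)}

Natural join on pname: {(10, mkt, Fay, Echo, 33), (13, rd, Lee, Delta, 26), (13, rd, Lee, Delta, 35), (22, qa, Yan, Delta, 26), (22, qa, Yan, Delta, 35), (32, mkt, Cal, Echo, 33), (34, cs, Ned, Omega, 34), (34, cs, Ned, Omega, 40), (5, p2, Tai, Echo, 33), (6, k1, Yan, Echo, 33), (6, p2, Lee, Omega, 34), (6, p2, Lee, Omega, 40)}
Natural join on region: {(10, mkt, Fay, Echo, 33, 8, 30), (13, rd, Lee, Delta, 26, 5, 39), (13, rd, Lee, Delta, 35, 5, 39), (22, qa, Yan, Delta, 26, 39, 5), (22, qa, Yan, Delta, 35, 39, 5), (32, mkt, Cal, Echo, 33, 8, 30), (5, p2, Tai, Echo, 33, 14, 12), (6, p2, Lee, Omega, 34, 14, 12), (6, p2, Lee, Omega, 40, 14, 12)}
π[region, pname, qty, cname, price]: project onto (region, pname, qty, cname, price) → {(mkt, Echo, 8, Cal, 33), (mkt, Echo, 8, Fay, 33), (p2, Echo, 14, Tai, 33), (p2, Omega, 14, Lee, 34), (p2, Omega, 14, Lee, 40), (qa, Delta, 39, Yan, 26), (qa, Delta, 39, Yan, 35), (rd, Delta, 5, Lee, 26), (rd, Delta, 5, Lee, 35)}
σ[region = qa]: keep tuples satisfying region = qa → {(qa, Delta, 39, Yan, 26), (qa, Delta, 39, Yan, 35)}
π[qty, cname, region]: project onto (qty, cname, region) (1 duplicate(s) eliminated) → {(39, Yan, qa)}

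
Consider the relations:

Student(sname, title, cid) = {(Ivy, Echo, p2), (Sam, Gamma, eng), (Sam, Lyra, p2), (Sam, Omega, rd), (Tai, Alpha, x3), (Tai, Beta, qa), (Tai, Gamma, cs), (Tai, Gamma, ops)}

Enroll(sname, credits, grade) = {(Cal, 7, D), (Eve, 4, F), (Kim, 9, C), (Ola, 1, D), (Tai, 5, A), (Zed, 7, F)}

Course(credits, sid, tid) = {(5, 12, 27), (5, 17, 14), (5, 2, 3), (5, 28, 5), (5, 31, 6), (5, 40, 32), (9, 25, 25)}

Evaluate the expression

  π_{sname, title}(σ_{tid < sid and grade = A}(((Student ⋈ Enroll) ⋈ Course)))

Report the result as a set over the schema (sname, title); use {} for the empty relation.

{(Tai, Alpha), (Tai, Beta), (Tai, Gamma)}

Natural join on sname: {(Tai, Alpha, x3, 5, A), (Tai, Beta, qa, 5, A), (Tai, Gamma, cs, 5, A), (Tai, Gamma, ops, 5, A)}
Natural join on credits: {(Tai, Alpha, x3, 5, A, 12, 27), (Tai, Alpha, x3, 5, A, 17, 14), (Tai, Alpha, x3, 5, A, 2, 3), (Tai, Alpha, x3, 5, A, 28, 5), (Tai, Alpha, x3, 5, A, 31, 6), (Tai, Alpha, x3, 5, A, 40, 32), (Tai, Beta, qa, 5, A, 12, 27), (Tai, Beta, qa, 5, A, 17, 14), (Tai, Beta, qa, 5, A, 2, 3), (Tai, Beta, qa, 5, A, 28, 5), (Tai, Beta, qa, 5, A, 31, 6), (Tai, Beta, qa, 5, A, 40, 32), (Tai, Gamma, cs, 5, A, 12, 27), (Tai, Gamma, cs, 5, A, 17, 14), (Tai, Gamma, cs, 5, A, 2, 3), (Tai, Gamma, cs, 5, A, 28, 5), (Tai, Gamma, cs, 5, A, 31, 6), (Tai, Gamma, cs, 5, A, 40, 32), (Tai, Gamma, ops, 5, A, 12, 27), (Tai, Gamma, ops, 5, A, 17, 14), (Tai, Gamma, ops, 5, A, 2, 3), (Tai, Gamma, ops, 5, A, 28, 5), (Tai, Gamma, ops, 5, A, 31, 6), (Tai, Gamma, ops, 5, A, 40, 32)}
Selection tid < sid and grade = A: {(Tai, Alpha, x3, 5, A, 17, 14), (Tai, Alpha, x3, 5, A, 28, 5), (Tai, Alpha, x3, 5, A, 31, 6), (Tai, Alpha, x3, 5, A, 40, 32), (Tai, Beta, qa, 5, A, 17, 14), (Tai, Beta, qa, 5, A, 28, 5), (Tai, Beta, qa, 5, A, 31, 6), (Tai, Beta, qa, 5, A, 40, 32), (Tai, Gamma, cs, 5, A, 17, 14), (Tai, Gamma, cs, 5, A, 28, 5), (Tai, Gamma, cs, 5, A, 31, 6), (Tai, Gamma, cs, 5, A, 40, 32), (Tai, Gamma, ops, 5, A, 17, 14), (Tai, Gamma, ops, 5, A, 28, 5), (Tai, Gamma, ops, 5, A, 31, 6), (Tai, Gamma, ops, 5, A, 40, 32)}
π[sname, title]: project onto (sname, title) (13 duplicate(s) eliminated) → {(Tai, Alpha), (Tai, Beta), (Tai, Gamma)}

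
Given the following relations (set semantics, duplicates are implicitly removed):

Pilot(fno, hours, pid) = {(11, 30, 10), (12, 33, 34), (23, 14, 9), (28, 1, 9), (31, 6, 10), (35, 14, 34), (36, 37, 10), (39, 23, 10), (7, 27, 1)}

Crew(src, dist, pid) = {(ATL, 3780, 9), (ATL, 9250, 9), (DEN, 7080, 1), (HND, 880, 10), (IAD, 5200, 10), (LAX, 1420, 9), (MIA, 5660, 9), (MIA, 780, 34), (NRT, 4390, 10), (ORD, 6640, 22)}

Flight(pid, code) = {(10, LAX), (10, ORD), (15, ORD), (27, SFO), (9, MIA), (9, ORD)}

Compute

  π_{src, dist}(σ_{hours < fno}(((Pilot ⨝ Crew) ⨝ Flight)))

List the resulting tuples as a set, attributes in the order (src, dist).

{(ATL, 3780), (ATL, 9250), (HND, 880), (IAD, 5200), (LAX, 1420), (MIA, 5660), (NRT, 4390)}

Joining Pilot and Crew on pid yields {(11, 30, 10, HND, 880), (11, 30, 10, IAD, 5200), (11, 30, 10, NRT, 4390), (12, 33, 34, MIA, 780), (23, 14, 9, ATL, 3780), (23, 14, 9, ATL, 9250), (23, 14, 9, LAX, 1420), (23, 14, 9, MIA, 5660), (28, 1, 9, ATL, 3780), (28, 1, 9, ATL, 9250), (28, 1, 9, LAX, 1420), (28, 1, 9, MIA, 5660), (31, 6, 10, HND, 880), (31, 6, 10, IAD, 5200), (31, 6, 10, NRT, 4390), (35, 14, 34, MIA, 780), (36, 37, 10, HND, 880), (36, 37, 10, IAD, 5200), (36, 37, 10, NRT, 4390), (39, 23, 10, HND, 880), (39, 23, 10, IAD, 5200), (39, 23, 10, NRT, 4390), (7, 27, 1, DEN, 7080)}.
Joining (Pilot ⨝ Crew) and Flight on pid yields {(11, 30, 10, HND, 880, LAX), (11, 30, 10, HND, 880, ORD), (11, 30, 10, IAD, 5200, LAX), (11, 30, 10, IAD, 5200, ORD), (11, 30, 10, NRT, 4390, LAX), (11, 30, 10, NRT, 4390, ORD), (23, 14, 9, ATL, 3780, MIA), (23, 14, 9, ATL, 3780, ORD), (23, 14, 9, ATL, 9250, MIA), (23, 14, 9, ATL, 9250, ORD), (23, 14, 9, LAX, 1420, MIA), (23, 14, 9, LAX, 1420, ORD), (23, 14, 9, MIA, 5660, MIA), (23, 14, 9, MIA, 5660, ORD), (28, 1, 9, ATL, 3780, MIA), (28, 1, 9, ATL, 3780, ORD), (28, 1, 9, ATL, 9250, MIA), (28, 1, 9, ATL, 9250, ORD), (28, 1, 9, LAX, 1420, MIA), (28, 1, 9, LAX, 1420, ORD), (28, 1, 9, MIA, 5660, MIA), (28, 1, 9, MIA, 5660, ORD), (31, 6, 10, HND, 880, LAX), (31, 6, 10, HND, 880, ORD), (31, 6, 10, IAD, 5200, LAX), (31, 6, 10, IAD, 5200, ORD), (31, 6, 10, NRT, 4390, LAX), (31, 6, 10, NRT, 4390, ORD), (36, 37, 10, HND, 880, LAX), (36, 37, 10, HND, 880, ORD), (36, 37, 10, IAD, 5200, LAX), (36, 37, 10, IAD, 5200, ORD), (36, 37, 10, NRT, 4390, LAX), (36, 37, 10, NRT, 4390, ORD), (39, 23, 10, HND, 880, LAX), (39, 23, 10, HND, 880, ORD), (39, 23, 10, IAD, 5200, LAX), (39, 23, 10, IAD, 5200, ORD), (39, 23, 10, NRT, 4390, LAX), (39, 23, 10, NRT, 4390, ORD)}.
Filtering on hours < fno leaves {(23, 14, 9, ATL, 3780, MIA), (23, 14, 9, ATL, 3780, ORD), (23, 14, 9, ATL, 9250, MIA), (23, 14, 9, ATL, 9250, ORD), (23, 14, 9, LAX, 1420, MIA), (23, 14, 9, LAX, 1420, ORD), (23, 14, 9, MIA, 5660, MIA), (23, 14, 9, MIA, 5660, ORD), (28, 1, 9, ATL, 3780, MIA), (28, 1, 9, ATL, 3780, ORD), (28, 1, 9, ATL, 9250, MIA), (28, 1, 9, ATL, 9250, ORD), (28, 1, 9, LAX, 1420, MIA), (28, 1, 9, LAX, 1420, ORD), (28, 1, 9, MIA, 5660, MIA), (28, 1, 9, MIA, 5660, ORD), (31, 6, 10, HND, 880, LAX), (31, 6, 10, HND, 880, ORD), (31, 6, 10, IAD, 5200, LAX), (31, 6, 10, IAD, 5200, ORD), (31, 6, 10, NRT, 4390, LAX), (31, 6, 10, NRT, 4390, ORD), (39, 23, 10, HND, 880, LAX), (39, 23, 10, HND, 880, ORD), (39, 23, 10, IAD, 5200, LAX), (39, 23, 10, IAD, 5200, ORD), (39, 23, 10, NRT, 4390, LAX), (39, 23, 10, NRT, 4390, ORD)}.
Projecting to src, dist (21 duplicate(s) eliminated): {(ATL, 3780), (ATL, 9250), (HND, 880), (IAD, 5200), (LAX, 1420), (MIA, 5660), (NRT, 4390)}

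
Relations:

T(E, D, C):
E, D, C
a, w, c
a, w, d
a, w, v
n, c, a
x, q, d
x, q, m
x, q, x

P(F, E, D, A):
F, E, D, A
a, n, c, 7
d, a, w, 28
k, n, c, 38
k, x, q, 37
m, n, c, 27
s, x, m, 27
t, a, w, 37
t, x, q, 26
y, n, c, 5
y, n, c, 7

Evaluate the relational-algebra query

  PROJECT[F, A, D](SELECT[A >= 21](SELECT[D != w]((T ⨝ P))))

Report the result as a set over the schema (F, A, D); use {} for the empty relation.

Joining T and P on E, D yields {(a, w, c, d, 28), (a, w, c, t, 37), (a, w, d, d, 28), (a, w, d, t, 37), (a, w, v, d, 28), (a, w, v, t, 37), (n, c, a, a, 7), (n, c, a, k, 38), (n, c, a, m, 27), (n, c, a, y, 5), (n, c, a, y, 7), (x, q, d, k, 37), (x, q, d, t, 26), (x, q, m, k, 37), (x, q, m, t, 26), (x, q, x, k, 37), (x, q, x, t, 26)}.
Selection D != w: {(n, c, a, a, 7), (n, c, a, k, 38), (n, c, a, m, 27), (n, c, a, y, 5), (n, c, a, y, 7), (x, q, d, k, 37), (x, q, d, t, 26), (x, q, m, k, 37), (x, q, m, t, 26), (x, q, x, k, 37), (x, q, x, t, 26)}
Selection A >= 21: {(n, c, a, k, 38), (n, c, a, m, 27), (x, q, d, k, 37), (x, q, d, t, 26), (x, q, m, k, 37), (x, q, m, t, 26), (x, q, x, k, 37), (x, q, x, t, 26)}
Keep only column(s) F, A, D (4 duplicate(s) eliminated): {(k, 37, q), (k, 38, c), (m, 27, c), (t, 26, q)}

{(k, 37, q), (k, 38, c), (m, 27, c), (t, 26, q)}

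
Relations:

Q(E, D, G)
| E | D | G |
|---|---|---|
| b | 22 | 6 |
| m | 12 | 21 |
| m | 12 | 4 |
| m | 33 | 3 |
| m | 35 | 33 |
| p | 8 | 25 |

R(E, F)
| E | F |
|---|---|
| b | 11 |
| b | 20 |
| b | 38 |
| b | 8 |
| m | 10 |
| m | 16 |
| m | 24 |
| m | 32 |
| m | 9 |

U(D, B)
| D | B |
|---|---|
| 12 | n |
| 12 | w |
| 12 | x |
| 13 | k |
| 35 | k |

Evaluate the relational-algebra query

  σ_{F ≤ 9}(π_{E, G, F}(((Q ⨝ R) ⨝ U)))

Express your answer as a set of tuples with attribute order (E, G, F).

Q ⋈ R (natural join on E): {(b, 22, 6, 11), (b, 22, 6, 20), (b, 22, 6, 38), (b, 22, 6, 8), (m, 12, 21, 10), (m, 12, 21, 16), (m, 12, 21, 24), (m, 12, 21, 32), (m, 12, 21, 9), (m, 12, 4, 10), (m, 12, 4, 16), (m, 12, 4, 24), (m, 12, 4, 32), (m, 12, 4, 9), (m, 33, 3, 10), (m, 33, 3, 16), (m, 33, 3, 24), (m, 33, 3, 32), (m, 33, 3, 9), (m, 35, 33, 10), (m, 35, 33, 16), (m, 35, 33, 24), (m, 35, 33, 32), (m, 35, 33, 9)}
(Q ⨝ R) ⋈ U (natural join on D): {(m, 12, 21, 10, n), (m, 12, 21, 10, w), (m, 12, 21, 10, x), (m, 12, 21, 16, n), (m, 12, 21, 16, w), (m, 12, 21, 16, x), (m, 12, 21, 24, n), (m, 12, 21, 24, w), (m, 12, 21, 24, x), (m, 12, 21, 32, n), (m, 12, 21, 32, w), (m, 12, 21, 32, x), (m, 12, 21, 9, n), (m, 12, 21, 9, w), (m, 12, 21, 9, x), (m, 12, 4, 10, n), (m, 12, 4, 10, w), (m, 12, 4, 10, x), (m, 12, 4, 16, n), (m, 12, 4, 16, w), (m, 12, 4, 16, x), (m, 12, 4, 24, n), (m, 12, 4, 24, w), (m, 12, 4, 24, x), (m, 12, 4, 32, n), (m, 12, 4, 32, w), (m, 12, 4, 32, x), (m, 12, 4, 9, n), (m, 12, 4, 9, w), (m, 12, 4, 9, x), (m, 35, 33, 10, k), (m, 35, 33, 16, k), (m, 35, 33, 24, k), (m, 35, 33, 32, k), (m, 35, 33, 9, k)}
π_{E, G, F} gives {(m, 21, 10), (m, 21, 16), (m, 21, 24), (m, 21, 32), (m, 21, 9), (m, 33, 10), (m, 33, 16), (m, 33, 24), (m, 33, 32), (m, 33, 9), (m, 4, 10), (m, 4, 16), (m, 4, 24), (m, 4, 32), (m, 4, 9)} (20 duplicate(s) eliminated).
Filtering on F ≤ 9 leaves {(m, 21, 9), (m, 33, 9), (m, 4, 9)}.

{(m, 21, 9), (m, 33, 9), (m, 4, 9)}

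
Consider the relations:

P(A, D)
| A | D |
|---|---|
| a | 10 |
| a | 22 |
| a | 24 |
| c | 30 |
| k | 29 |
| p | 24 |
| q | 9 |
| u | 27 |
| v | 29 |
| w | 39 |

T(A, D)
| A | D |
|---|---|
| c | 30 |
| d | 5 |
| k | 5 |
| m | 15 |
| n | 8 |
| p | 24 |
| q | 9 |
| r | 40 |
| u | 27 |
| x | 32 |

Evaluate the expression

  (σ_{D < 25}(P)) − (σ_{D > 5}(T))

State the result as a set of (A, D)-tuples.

σ[D < 25]: keep tuples satisfying D < 25 → {(a, 10), (a, 22), (a, 24), (p, 24), (q, 9)}
σ[D > 5]: keep tuples satisfying D > 5 → {(c, 30), (m, 15), (n, 8), (p, 24), (q, 9), (r, 40), (u, 27), (x, 32)}
Difference: {(a, 10), (a, 22), (a, 24), (p, 24), (q, 9)} with {(c, 30), (m, 15), (n, 8), (p, 24), (q, 9), (r, 40), (u, 27), (x, 32)} → {(a, 10), (a, 22), (a, 24)}

{(a, 10), (a, 22), (a, 24)}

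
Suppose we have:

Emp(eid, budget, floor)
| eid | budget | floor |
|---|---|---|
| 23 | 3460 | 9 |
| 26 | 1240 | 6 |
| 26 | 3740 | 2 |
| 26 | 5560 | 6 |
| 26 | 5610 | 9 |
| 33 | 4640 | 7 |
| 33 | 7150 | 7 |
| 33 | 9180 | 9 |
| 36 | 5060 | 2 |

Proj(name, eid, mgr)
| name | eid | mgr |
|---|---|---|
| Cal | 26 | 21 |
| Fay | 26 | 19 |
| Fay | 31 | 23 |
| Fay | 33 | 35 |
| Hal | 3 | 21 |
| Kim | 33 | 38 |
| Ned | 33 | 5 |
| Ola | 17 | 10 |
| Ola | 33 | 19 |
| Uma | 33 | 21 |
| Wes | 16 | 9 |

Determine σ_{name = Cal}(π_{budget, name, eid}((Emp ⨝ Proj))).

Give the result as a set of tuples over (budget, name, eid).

Joining Emp and Proj on eid yields {(26, 1240, 6, Cal, 21), (26, 1240, 6, Fay, 19), (26, 3740, 2, Cal, 21), (26, 3740, 2, Fay, 19), (26, 5560, 6, Cal, 21), (26, 5560, 6, Fay, 19), (26, 5610, 9, Cal, 21), (26, 5610, 9, Fay, 19), (33, 4640, 7, Fay, 35), (33, 4640, 7, Kim, 38), (33, 4640, 7, Ned, 5), (33, 4640, 7, Ola, 19), (33, 4640, 7, Uma, 21), (33, 7150, 7, Fay, 35), (33, 7150, 7, Kim, 38), (33, 7150, 7, Ned, 5), (33, 7150, 7, Ola, 19), (33, 7150, 7, Uma, 21), (33, 9180, 9, Fay, 35), (33, 9180, 9, Kim, 38), (33, 9180, 9, Ned, 5), (33, 9180, 9, Ola, 19), (33, 9180, 9, Uma, 21)}.
Projecting to budget, name, eid: {(1240, Cal, 26), (1240, Fay, 26), (3740, Cal, 26), (3740, Fay, 26), (4640, Fay, 33), (4640, Kim, 33), (4640, Ned, 33), (4640, Ola, 33), (4640, Uma, 33), (5560, Cal, 26), (5560, Fay, 26), (5610, Cal, 26), (5610, Fay, 26), (7150, Fay, 33), (7150, Kim, 33), (7150, Ned, 33), (7150, Ola, 33), (7150, Uma, 33), (9180, Fay, 33), (9180, Kim, 33), (9180, Ned, 33), (9180, Ola, 33), (9180, Uma, 33)}
Selection name = Cal: {(1240, Cal, 26), (3740, Cal, 26), (5560, Cal, 26), (5610, Cal, 26)}

{(1240, Cal, 26), (3740, Cal, 26), (5560, Cal, 26), (5610, Cal, 26)}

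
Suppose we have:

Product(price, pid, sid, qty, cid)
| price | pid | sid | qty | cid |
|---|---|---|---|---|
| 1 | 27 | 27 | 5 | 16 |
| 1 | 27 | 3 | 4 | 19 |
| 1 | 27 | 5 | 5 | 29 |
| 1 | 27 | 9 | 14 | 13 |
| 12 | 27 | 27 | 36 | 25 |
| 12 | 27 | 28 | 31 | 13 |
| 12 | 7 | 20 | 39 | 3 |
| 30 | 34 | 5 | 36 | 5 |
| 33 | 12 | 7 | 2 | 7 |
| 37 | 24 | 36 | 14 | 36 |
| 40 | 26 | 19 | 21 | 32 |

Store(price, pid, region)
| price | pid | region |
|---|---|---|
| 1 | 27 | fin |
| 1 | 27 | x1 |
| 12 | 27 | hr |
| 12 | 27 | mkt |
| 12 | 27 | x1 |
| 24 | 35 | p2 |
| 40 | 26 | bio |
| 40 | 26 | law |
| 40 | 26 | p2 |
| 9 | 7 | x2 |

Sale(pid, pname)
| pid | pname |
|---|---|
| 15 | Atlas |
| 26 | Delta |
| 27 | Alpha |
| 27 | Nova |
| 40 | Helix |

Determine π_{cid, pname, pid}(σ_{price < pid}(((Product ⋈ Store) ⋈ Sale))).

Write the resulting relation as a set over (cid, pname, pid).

Joining Product and Store on price, pid yields {(1, 27, 27, 5, 16, fin), (1, 27, 27, 5, 16, x1), (1, 27, 3, 4, 19, fin), (1, 27, 3, 4, 19, x1), (1, 27, 5, 5, 29, fin), (1, 27, 5, 5, 29, x1), (1, 27, 9, 14, 13, fin), (1, 27, 9, 14, 13, x1), (12, 27, 27, 36, 25, hr), (12, 27, 27, 36, 25, mkt), (12, 27, 27, 36, 25, x1), (12, 27, 28, 31, 13, hr), (12, 27, 28, 31, 13, mkt), (12, 27, 28, 31, 13, x1), (40, 26, 19, 21, 32, bio), (40, 26, 19, 21, 32, law), (40, 26, 19, 21, 32, p2)}.
Joining (Product ⋈ Store) and Sale on pid yields {(1, 27, 27, 5, 16, fin, Alpha), (1, 27, 27, 5, 16, fin, Nova), (1, 27, 27, 5, 16, x1, Alpha), (1, 27, 27, 5, 16, x1, Nova), (1, 27, 3, 4, 19, fin, Alpha), (1, 27, 3, 4, 19, fin, Nova), (1, 27, 3, 4, 19, x1, Alpha), (1, 27, 3, 4, 19, x1, Nova), (1, 27, 5, 5, 29, fin, Alpha), (1, 27, 5, 5, 29, fin, Nova), (1, 27, 5, 5, 29, x1, Alpha), (1, 27, 5, 5, 29, x1, Nova), (1, 27, 9, 14, 13, fin, Alpha), (1, 27, 9, 14, 13, fin, Nova), (1, 27, 9, 14, 13, x1, Alpha), (1, 27, 9, 14, 13, x1, Nova), (12, 27, 27, 36, 25, hr, Alpha), (12, 27, 27, 36, 25, hr, Nova), (12, 27, 27, 36, 25, mkt, Alpha), (12, 27, 27, 36, 25, mkt, Nova), (12, 27, 27, 36, 25, x1, Alpha), (12, 27, 27, 36, 25, x1, Nova), (12, 27, 28, 31, 13, hr, Alpha), (12, 27, 28, 31, 13, hr, Nova), (12, 27, 28, 31, 13, mkt, Alpha), (12, 27, 28, 31, 13, mkt, Nova), (12, 27, 28, 31, 13, x1, Alpha), (12, 27, 28, 31, 13, x1, Nova), (40, 26, 19, 21, 32, bio, Delta), (40, 26, 19, 21, 32, law, Delta), (40, 26, 19, 21, 32, p2, Delta)}.
Apply σ_{price < pid}; surviving tuples: {(1, 27, 27, 5, 16, fin, Alpha), (1, 27, 27, 5, 16, fin, Nova), (1, 27, 27, 5, 16, x1, Alpha), (1, 27, 27, 5, 16, x1, Nova), (1, 27, 3, 4, 19, fin, Alpha), (1, 27, 3, 4, 19, fin, Nova), (1, 27, 3, 4, 19, x1, Alpha), (1, 27, 3, 4, 19, x1, Nova), (1, 27, 5, 5, 29, fin, Alpha), (1, 27, 5, 5, 29, fin, Nova), (1, 27, 5, 5, 29, x1, Alpha), (1, 27, 5, 5, 29, x1, Nova), (1, 27, 9, 14, 13, fin, Alpha), (1, 27, 9, 14, 13, fin, Nova), (1, 27, 9, 14, 13, x1, Alpha), (1, 27, 9, 14, 13, x1, Nova), (12, 27, 27, 36, 25, hr, Alpha), (12, 27, 27, 36, 25, hr, Nova), (12, 27, 27, 36, 25, mkt, Alpha), (12, 27, 27, 36, 25, mkt, Nova), (12, 27, 27, 36, 25, x1, Alpha), (12, 27, 27, 36, 25, x1, Nova), (12, 27, 28, 31, 13, hr, Alpha), (12, 27, 28, 31, 13, hr, Nova), (12, 27, 28, 31, 13, mkt, Alpha), (12, 27, 28, 31, 13, mkt, Nova), (12, 27, 28, 31, 13, x1, Alpha), (12, 27, 28, 31, 13, x1, Nova)}
Keep only column(s) cid, pname, pid (18 duplicate(s) eliminated): {(13, Alpha, 27), (13, Nova, 27), (16, Alpha, 27), (16, Nova, 27), (19, Alpha, 27), (19, Nova, 27), (25, Alpha, 27), (25, Nova, 27), (29, Alpha, 27), (29, Nova, 27)}

{(13, Alpha, 27), (13, Nova, 27), (16, Alpha, 27), (16, Nova, 27), (19, Alpha, 27), (19, Nova, 27), (25, Alpha, 27), (25, Nova, 27), (29, Alpha, 27), (29, Nova, 27)}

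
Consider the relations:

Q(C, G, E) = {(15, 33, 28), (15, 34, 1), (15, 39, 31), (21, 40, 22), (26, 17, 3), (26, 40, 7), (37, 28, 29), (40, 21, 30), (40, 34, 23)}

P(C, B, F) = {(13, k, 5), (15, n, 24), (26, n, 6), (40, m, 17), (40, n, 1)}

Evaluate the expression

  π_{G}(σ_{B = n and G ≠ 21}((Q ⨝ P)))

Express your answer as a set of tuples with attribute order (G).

Joining Q and P on C yields {(15, 33, 28, n, 24), (15, 34, 1, n, 24), (15, 39, 31, n, 24), (26, 17, 3, n, 6), (26, 40, 7, n, 6), (40, 21, 30, m, 17), (40, 21, 30, n, 1), (40, 34, 23, m, 17), (40, 34, 23, n, 1)}.
Apply σ_{B = n and G ≠ 21}; surviving tuples: {(15, 33, 28, n, 24), (15, 34, 1, n, 24), (15, 39, 31, n, 24), (26, 17, 3, n, 6), (26, 40, 7, n, 6), (40, 34, 23, n, 1)}
π[G]: project onto (G) (1 duplicate(s) eliminated) → {17, 33, 34, 39, 40}

{17, 33, 34, 39, 40}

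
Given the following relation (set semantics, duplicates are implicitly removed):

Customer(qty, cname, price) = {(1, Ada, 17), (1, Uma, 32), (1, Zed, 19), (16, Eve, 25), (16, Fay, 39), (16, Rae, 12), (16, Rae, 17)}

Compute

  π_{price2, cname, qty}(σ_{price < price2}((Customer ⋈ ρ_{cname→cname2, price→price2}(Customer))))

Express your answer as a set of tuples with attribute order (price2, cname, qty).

{(17, Rae, 16), (19, Ada, 1), (25, Rae, 16), (32, Ada, 1), (32, Zed, 1), (39, Eve, 16), (39, Rae, 16)}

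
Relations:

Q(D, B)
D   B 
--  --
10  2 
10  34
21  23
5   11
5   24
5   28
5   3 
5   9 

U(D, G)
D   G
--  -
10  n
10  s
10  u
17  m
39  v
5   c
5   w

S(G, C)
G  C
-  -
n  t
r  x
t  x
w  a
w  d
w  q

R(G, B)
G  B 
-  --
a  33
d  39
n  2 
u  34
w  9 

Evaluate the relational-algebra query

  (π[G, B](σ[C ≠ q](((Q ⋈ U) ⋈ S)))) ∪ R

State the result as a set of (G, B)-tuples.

{(a, 33), (d, 39), (n, 2), (n, 34), (u, 34), (w, 11), (w, 24), (w, 28), (w, 3), (w, 9)}

Joining Q and U on D yields {(10, 2, n), (10, 2, s), (10, 2, u), (10, 34, n), (10, 34, s), (10, 34, u), (5, 11, c), (5, 11, w), (5, 24, c), (5, 24, w), (5, 28, c), (5, 28, w), (5, 3, c), (5, 3, w), (5, 9, c), (5, 9, w)}.
Joining (Q ⋈ U) and S on G yields {(10, 2, n, t), (10, 34, n, t), (5, 11, w, a), (5, 11, w, d), (5, 11, w, q), (5, 24, w, a), (5, 24, w, d), (5, 24, w, q), (5, 28, w, a), (5, 28, w, d), (5, 28, w, q), (5, 3, w, a), (5, 3, w, d), (5, 3, w, q), (5, 9, w, a), (5, 9, w, d), (5, 9, w, q)}.
Filtering on C ≠ q leaves {(10, 2, n, t), (10, 34, n, t), (5, 11, w, a), (5, 11, w, d), (5, 24, w, a), (5, 24, w, d), (5, 28, w, a), (5, 28, w, d), (5, 3, w, a), (5, 3, w, d), (5, 9, w, a), (5, 9, w, d)}.
Projecting to G, B (5 duplicate(s) eliminated): {(n, 2), (n, 34), (w, 11), (w, 24), (w, 28), (w, 3), (w, 9)}
Union: {(n, 2), (n, 34), (w, 11), (w, 24), (w, 28), (w, 3), (w, 9)} with {(a, 33), (d, 39), (n, 2), (u, 34), (w, 9)} → {(a, 33), (d, 39), (n, 2), (n, 34), (u, 34), (w, 11), (w, 24), (w, 28), (w, 3), (w, 9)}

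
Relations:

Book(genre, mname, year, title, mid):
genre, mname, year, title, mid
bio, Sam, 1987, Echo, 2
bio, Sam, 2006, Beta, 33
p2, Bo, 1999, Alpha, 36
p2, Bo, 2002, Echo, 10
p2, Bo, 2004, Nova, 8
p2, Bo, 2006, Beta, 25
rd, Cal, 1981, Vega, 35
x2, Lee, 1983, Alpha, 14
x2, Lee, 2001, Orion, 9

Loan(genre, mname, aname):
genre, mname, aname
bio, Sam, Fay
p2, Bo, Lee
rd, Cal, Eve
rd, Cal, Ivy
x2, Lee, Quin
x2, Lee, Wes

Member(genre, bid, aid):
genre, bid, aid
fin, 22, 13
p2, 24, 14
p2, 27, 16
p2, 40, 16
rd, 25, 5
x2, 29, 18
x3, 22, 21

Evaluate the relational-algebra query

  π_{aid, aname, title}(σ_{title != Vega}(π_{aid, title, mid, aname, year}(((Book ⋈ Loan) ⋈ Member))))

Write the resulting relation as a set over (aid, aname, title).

{(14, Lee, Alpha), (14, Lee, Beta), (14, Lee, Echo), (14, Lee, Nova), (16, Lee, Alpha), (16, Lee, Beta), (16, Lee, Echo), (16, Lee, Nova), (18, Quin, Alpha), (18, Quin, Orion), (18, Wes, Alpha), (18, Wes, Orion)}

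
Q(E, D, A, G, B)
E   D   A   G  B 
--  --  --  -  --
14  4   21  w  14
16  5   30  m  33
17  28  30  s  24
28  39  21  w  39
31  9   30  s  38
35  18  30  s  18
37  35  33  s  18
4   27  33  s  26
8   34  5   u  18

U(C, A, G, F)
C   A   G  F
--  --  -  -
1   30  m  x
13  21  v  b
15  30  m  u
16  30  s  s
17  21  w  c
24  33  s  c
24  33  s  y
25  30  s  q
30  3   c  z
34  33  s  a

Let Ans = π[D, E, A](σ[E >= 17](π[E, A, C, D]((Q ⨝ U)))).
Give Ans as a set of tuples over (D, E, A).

Joining Q and U on A, G yields {(14, 4, 21, w, 14, 17, c), (16, 5, 30, m, 33, 1, x), (16, 5, 30, m, 33, 15, u), (17, 28, 30, s, 24, 16, s), (17, 28, 30, s, 24, 25, q), (28, 39, 21, w, 39, 17, c), (31, 9, 30, s, 38, 16, s), (31, 9, 30, s, 38, 25, q), (35, 18, 30, s, 18, 16, s), (35, 18, 30, s, 18, 25, q), (37, 35, 33, s, 18, 24, c), (37, 35, 33, s, 18, 24, y), (37, 35, 33, s, 18, 34, a), (4, 27, 33, s, 26, 24, c), (4, 27, 33, s, 26, 24, y), (4, 27, 33, s, 26, 34, a)}.
Projecting to E, A, C, D (2 duplicate(s) eliminated): {(14, 21, 17, 4), (16, 30, 1, 5), (16, 30, 15, 5), (17, 30, 16, 28), (17, 30, 25, 28), (28, 21, 17, 39), (31, 30, 16, 9), (31, 30, 25, 9), (35, 30, 16, 18), (35, 30, 25, 18), (37, 33, 24, 35), (37, 33, 34, 35), (4, 33, 24, 27), (4, 33, 34, 27)}
Selection E >= 17: {(17, 30, 16, 28), (17, 30, 25, 28), (28, 21, 17, 39), (31, 30, 16, 9), (31, 30, 25, 9), (35, 30, 16, 18), (35, 30, 25, 18), (37, 33, 24, 35), (37, 33, 34, 35)}
Projecting to D, E, A (4 duplicate(s) eliminated): {(18, 35, 30), (28, 17, 30), (35, 37, 33), (39, 28, 21), (9, 31, 30)}

{(18, 35, 30), (28, 17, 30), (35, 37, 33), (39, 28, 21), (9, 31, 30)}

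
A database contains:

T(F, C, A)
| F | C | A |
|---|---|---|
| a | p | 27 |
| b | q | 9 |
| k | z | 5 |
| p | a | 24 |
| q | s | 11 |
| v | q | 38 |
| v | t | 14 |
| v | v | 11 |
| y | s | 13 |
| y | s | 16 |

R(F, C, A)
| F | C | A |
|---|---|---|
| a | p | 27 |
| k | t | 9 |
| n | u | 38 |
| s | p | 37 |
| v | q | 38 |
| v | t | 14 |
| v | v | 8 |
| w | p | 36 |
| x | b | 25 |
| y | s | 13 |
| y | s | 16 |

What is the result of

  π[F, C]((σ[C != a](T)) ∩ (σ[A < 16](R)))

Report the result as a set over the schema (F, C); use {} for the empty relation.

Selection C != a: {(a, p, 27), (b, q, 9), (k, z, 5), (q, s, 11), (v, q, 38), (v, t, 14), (v, v, 11), (y, s, 13), (y, s, 16)}
Selection A < 16: {(k, t, 9), (v, t, 14), (v, v, 8), (y, s, 13)}
Intersection: {(a, p, 27), (b, q, 9), (k, z, 5), (q, s, 11), (v, q, 38), (v, t, 14), (v, v, 11), (y, s, 13), (y, s, 16)} with {(k, t, 9), (v, t, 14), (v, v, 8), (y, s, 13)} → {(v, t, 14), (y, s, 13)}
π_{F, C} gives {(v, t), (y, s)}.

{(v, t), (y, s)}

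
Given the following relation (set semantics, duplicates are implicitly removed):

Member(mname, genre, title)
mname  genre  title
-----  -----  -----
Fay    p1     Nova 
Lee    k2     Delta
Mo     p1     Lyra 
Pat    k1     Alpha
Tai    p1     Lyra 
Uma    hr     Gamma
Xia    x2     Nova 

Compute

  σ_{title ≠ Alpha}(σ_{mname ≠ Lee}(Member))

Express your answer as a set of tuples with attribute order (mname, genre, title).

Selection mname ≠ Lee: {(Fay, p1, Nova), (Mo, p1, Lyra), (Pat, k1, Alpha), (Tai, p1, Lyra), (Uma, hr, Gamma), (Xia, x2, Nova)}
Selection title ≠ Alpha: {(Fay, p1, Nova), (Mo, p1, Lyra), (Tai, p1, Lyra), (Uma, hr, Gamma), (Xia, x2, Nova)}

{(Fay, p1, Nova), (Mo, p1, Lyra), (Tai, p1, Lyra), (Uma, hr, Gamma), (Xia, x2, Nova)}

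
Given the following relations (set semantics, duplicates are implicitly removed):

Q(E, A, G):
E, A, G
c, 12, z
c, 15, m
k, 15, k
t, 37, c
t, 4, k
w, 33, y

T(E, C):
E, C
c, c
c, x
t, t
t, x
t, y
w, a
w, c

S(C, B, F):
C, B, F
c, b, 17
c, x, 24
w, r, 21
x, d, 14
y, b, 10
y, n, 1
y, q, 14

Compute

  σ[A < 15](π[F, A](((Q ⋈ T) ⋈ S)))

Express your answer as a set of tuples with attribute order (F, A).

Joining Q and T on E yields {(c, 12, z, c), (c, 12, z, x), (c, 15, m, c), (c, 15, m, x), (t, 37, c, t), (t, 37, c, x), (t, 37, c, y), (t, 4, k, t), (t, 4, k, x), (t, 4, k, y), (w, 33, y, a), (w, 33, y, c)}.
Joining (Q ⋈ T) and S on C yields {(c, 12, z, c, b, 17), (c, 12, z, c, x, 24), (c, 12, z, x, d, 14), (c, 15, m, c, b, 17), (c, 15, m, c, x, 24), (c, 15, m, x, d, 14), (t, 37, c, x, d, 14), (t, 37, c, y, b, 10), (t, 37, c, y, n, 1), (t, 37, c, y, q, 14), (t, 4, k, x, d, 14), (t, 4, k, y, b, 10), (t, 4, k, y, n, 1), (t, 4, k, y, q, 14), (w, 33, y, c, b, 17), (w, 33, y, c, x, 24)}.
π[F, A]: project onto (F, A) (2 duplicate(s) eliminated) → {(1, 37), (1, 4), (10, 37), (10, 4), (14, 12), (14, 15), (14, 37), (14, 4), (17, 12), (17, 15), (17, 33), (24, 12), (24, 15), (24, 33)}
Filtering on A < 15 leaves {(1, 4), (10, 4), (14, 12), (14, 4), (17, 12), (24, 12)}.

{(1, 4), (10, 4), (14, 12), (14, 4), (17, 12), (24, 12)}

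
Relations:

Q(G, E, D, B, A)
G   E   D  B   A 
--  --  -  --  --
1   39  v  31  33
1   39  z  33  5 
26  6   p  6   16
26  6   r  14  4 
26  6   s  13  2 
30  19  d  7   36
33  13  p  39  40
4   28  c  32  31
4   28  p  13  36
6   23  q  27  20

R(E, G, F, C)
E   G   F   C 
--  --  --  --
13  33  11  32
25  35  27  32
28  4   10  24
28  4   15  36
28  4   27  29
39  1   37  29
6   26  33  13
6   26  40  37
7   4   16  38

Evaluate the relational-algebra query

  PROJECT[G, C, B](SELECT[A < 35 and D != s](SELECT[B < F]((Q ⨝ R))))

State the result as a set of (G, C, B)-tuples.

Q ⋈ R (natural join on G, E): {(1, 39, v, 31, 33, 37, 29), (1, 39, z, 33, 5, 37, 29), (26, 6, p, 6, 16, 33, 13), (26, 6, p, 6, 16, 40, 37), (26, 6, r, 14, 4, 33, 13), (26, 6, r, 14, 4, 40, 37), (26, 6, s, 13, 2, 33, 13), (26, 6, s, 13, 2, 40, 37), (33, 13, p, 39, 40, 11, 32), (4, 28, c, 32, 31, 10, 24), (4, 28, c, 32, 31, 15, 36), (4, 28, c, 32, 31, 27, 29), (4, 28, p, 13, 36, 10, 24), (4, 28, p, 13, 36, 15, 36), (4, 28, p, 13, 36, 27, 29)}
Filtering on B < F leaves {(1, 39, v, 31, 33, 37, 29), (1, 39, z, 33, 5, 37, 29), (26, 6, p, 6, 16, 33, 13), (26, 6, p, 6, 16, 40, 37), (26, 6, r, 14, 4, 33, 13), (26, 6, r, 14, 4, 40, 37), (26, 6, s, 13, 2, 33, 13), (26, 6, s, 13, 2, 40, 37), (4, 28, p, 13, 36, 15, 36), (4, 28, p, 13, 36, 27, 29)}.
Filtering on A < 35 and D != s leaves {(1, 39, v, 31, 33, 37, 29), (1, 39, z, 33, 5, 37, 29), (26, 6, p, 6, 16, 33, 13), (26, 6, p, 6, 16, 40, 37), (26, 6, r, 14, 4, 33, 13), (26, 6, r, 14, 4, 40, 37)}.
Keep only column(s) G, C, B: {(1, 29, 31), (1, 29, 33), (26, 13, 14), (26, 13, 6), (26, 37, 14), (26, 37, 6)}

{(1, 29, 31), (1, 29, 33), (26, 13, 14), (26, 13, 6), (26, 37, 14), (26, 37, 6)}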